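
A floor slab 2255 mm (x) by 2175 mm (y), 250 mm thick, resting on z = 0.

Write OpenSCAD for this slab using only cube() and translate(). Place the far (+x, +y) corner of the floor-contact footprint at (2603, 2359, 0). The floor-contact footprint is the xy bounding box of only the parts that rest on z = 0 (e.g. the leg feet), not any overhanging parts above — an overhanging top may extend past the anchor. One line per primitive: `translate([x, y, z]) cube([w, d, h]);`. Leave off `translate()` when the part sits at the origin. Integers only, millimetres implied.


translate([348, 184, 0]) cube([2255, 2175, 250]);


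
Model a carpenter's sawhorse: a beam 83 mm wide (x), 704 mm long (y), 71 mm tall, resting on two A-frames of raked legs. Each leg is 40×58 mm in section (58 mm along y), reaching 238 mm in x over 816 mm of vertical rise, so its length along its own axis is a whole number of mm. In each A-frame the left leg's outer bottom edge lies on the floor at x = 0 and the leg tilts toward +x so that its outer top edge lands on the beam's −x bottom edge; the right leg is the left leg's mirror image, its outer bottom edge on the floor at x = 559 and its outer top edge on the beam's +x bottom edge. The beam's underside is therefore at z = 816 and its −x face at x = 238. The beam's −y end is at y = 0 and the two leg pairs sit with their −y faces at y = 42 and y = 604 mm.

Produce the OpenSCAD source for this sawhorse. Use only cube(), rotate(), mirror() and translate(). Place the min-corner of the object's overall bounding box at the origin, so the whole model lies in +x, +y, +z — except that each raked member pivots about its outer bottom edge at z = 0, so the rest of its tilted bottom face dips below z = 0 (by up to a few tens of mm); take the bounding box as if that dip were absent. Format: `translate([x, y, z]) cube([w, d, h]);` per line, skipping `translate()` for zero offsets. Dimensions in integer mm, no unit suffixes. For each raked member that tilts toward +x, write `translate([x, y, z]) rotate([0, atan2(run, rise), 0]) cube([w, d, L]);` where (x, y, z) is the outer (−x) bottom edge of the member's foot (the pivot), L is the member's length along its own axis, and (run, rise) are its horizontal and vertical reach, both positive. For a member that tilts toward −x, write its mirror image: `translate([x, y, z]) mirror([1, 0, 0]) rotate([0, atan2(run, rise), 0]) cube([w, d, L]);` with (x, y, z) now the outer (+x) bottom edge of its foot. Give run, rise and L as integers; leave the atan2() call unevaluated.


// leg length = √(238² + 816²) = 850
// right-leg outer foot x = 2·238 + 83 = 559
// beam min-corner = (238, 0, 816)
translate([238, 0, 816]) cube([83, 704, 71]);
translate([0, 42, 0]) rotate([0, atan2(238, 816), 0]) cube([40, 58, 850]);
translate([559, 42, 0]) mirror([1, 0, 0]) rotate([0, atan2(238, 816), 0]) cube([40, 58, 850]);
translate([0, 604, 0]) rotate([0, atan2(238, 816), 0]) cube([40, 58, 850]);
translate([559, 604, 0]) mirror([1, 0, 0]) rotate([0, atan2(238, 816), 0]) cube([40, 58, 850]);


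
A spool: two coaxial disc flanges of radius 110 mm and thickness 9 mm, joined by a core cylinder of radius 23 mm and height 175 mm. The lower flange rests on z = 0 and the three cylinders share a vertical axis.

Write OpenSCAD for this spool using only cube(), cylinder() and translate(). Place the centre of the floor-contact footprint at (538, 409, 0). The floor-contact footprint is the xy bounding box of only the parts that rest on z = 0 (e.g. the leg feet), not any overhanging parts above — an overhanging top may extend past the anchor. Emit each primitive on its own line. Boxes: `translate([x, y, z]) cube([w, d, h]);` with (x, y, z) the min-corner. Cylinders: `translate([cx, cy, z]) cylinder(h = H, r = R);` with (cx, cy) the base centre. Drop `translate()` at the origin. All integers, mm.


translate([538, 409, 0]) cylinder(h = 9, r = 110);
translate([538, 409, 9]) cylinder(h = 175, r = 23);
translate([538, 409, 184]) cylinder(h = 9, r = 110);


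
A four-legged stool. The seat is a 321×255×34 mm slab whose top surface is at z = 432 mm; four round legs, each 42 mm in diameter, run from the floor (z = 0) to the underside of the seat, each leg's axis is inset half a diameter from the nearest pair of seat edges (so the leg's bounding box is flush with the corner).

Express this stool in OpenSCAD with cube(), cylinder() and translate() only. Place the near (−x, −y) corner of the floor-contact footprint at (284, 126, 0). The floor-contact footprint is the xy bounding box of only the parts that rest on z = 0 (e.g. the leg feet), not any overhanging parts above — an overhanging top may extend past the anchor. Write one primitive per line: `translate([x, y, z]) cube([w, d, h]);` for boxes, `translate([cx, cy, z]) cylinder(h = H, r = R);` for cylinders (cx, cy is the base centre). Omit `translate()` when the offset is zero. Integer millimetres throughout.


// leg_h = 432 - 34 = 398
translate([284, 126, 398]) cube([321, 255, 34]);
translate([305, 147, 0]) cylinder(h = 398, r = 21);
translate([584, 147, 0]) cylinder(h = 398, r = 21);
translate([305, 360, 0]) cylinder(h = 398, r = 21);
translate([584, 360, 0]) cylinder(h = 398, r = 21);


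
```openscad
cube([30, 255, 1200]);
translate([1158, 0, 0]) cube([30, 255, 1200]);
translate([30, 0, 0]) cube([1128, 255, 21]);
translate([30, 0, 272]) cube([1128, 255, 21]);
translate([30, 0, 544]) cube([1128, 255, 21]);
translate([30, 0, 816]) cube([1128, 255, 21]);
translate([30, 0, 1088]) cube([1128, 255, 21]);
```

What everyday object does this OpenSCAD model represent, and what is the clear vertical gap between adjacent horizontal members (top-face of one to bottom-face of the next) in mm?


A bookshelf. The clear shelf gap is 251 mm.

Two tall side panels with 5 horizontal boards between them — a bookshelf. The first two shelf undersides are at z = 0 and z = 272; with shelf thickness 21, the clear gap is 272 − 0 − 21 = 251 mm.


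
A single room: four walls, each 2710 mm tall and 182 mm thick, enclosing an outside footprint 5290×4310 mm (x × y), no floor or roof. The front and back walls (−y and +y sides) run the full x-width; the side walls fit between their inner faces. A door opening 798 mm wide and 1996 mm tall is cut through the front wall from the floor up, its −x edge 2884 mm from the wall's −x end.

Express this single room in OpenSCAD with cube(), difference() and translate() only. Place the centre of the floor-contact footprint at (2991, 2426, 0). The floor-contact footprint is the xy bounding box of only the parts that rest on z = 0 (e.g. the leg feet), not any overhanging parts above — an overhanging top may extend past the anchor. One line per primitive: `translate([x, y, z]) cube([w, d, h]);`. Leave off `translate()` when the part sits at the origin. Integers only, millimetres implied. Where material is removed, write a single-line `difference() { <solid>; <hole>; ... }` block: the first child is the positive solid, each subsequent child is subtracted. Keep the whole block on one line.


difference() { translate([346, 271, 0]) cube([5290, 182, 2710]); translate([3230, 271, 0]) cube([798, 182, 1996]); }
translate([346, 4399, 0]) cube([5290, 182, 2710]);
translate([346, 453, 0]) cube([182, 3946, 2710]);
translate([5454, 453, 0]) cube([182, 3946, 2710]);


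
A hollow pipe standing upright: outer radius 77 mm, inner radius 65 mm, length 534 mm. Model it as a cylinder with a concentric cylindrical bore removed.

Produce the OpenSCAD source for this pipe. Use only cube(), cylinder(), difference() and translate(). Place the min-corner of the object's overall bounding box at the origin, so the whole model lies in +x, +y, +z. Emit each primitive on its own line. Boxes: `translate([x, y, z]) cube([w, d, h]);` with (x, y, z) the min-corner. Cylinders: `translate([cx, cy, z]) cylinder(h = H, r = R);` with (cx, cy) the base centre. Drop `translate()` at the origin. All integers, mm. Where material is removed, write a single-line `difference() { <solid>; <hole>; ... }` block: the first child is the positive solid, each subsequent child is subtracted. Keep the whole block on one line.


difference() { translate([77, 77, 0]) cylinder(h = 534, r = 77); translate([77, 77, 0]) cylinder(h = 534, r = 65); }


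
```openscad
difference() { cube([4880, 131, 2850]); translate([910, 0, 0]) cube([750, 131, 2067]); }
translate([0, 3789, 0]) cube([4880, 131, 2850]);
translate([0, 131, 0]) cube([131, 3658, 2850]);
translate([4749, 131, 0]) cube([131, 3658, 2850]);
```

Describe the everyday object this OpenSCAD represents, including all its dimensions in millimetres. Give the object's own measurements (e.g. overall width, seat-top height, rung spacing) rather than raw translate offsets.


A single room: four walls, each 2850 mm tall and 131 mm thick, enclosing an outside footprint 4880×3920 mm (x × y), no floor or roof. The front and back walls (−y and +y sides) run the full x-width; the side walls fit between their inner faces. A door opening 750 mm wide and 2067 mm tall is cut through the front wall from the floor up, its −x edge 910 mm from the wall's −x end.


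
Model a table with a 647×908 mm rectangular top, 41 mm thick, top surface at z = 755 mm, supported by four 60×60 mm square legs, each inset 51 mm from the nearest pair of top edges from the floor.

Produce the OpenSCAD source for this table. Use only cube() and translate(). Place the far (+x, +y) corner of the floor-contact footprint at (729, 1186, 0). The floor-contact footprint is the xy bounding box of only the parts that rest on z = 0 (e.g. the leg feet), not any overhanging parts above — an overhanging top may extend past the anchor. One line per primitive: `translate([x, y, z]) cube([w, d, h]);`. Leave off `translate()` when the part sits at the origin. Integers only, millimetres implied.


translate([133, 329, 714]) cube([647, 908, 41]);
translate([184, 380, 0]) cube([60, 60, 714]);
translate([669, 380, 0]) cube([60, 60, 714]);
translate([184, 1126, 0]) cube([60, 60, 714]);
translate([669, 1126, 0]) cube([60, 60, 714]);


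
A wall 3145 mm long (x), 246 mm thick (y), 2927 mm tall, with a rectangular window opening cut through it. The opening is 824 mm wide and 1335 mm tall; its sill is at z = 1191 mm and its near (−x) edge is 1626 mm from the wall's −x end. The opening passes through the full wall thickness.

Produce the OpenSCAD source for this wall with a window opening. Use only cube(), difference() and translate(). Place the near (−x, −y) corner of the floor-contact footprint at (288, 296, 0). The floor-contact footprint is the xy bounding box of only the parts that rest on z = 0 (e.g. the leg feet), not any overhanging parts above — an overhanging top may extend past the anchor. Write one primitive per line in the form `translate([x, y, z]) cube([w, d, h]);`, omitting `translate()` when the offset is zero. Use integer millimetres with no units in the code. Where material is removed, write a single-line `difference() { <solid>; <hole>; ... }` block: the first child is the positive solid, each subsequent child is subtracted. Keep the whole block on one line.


difference() { translate([288, 296, 0]) cube([3145, 246, 2927]); translate([1914, 296, 1191]) cube([824, 246, 1335]); }


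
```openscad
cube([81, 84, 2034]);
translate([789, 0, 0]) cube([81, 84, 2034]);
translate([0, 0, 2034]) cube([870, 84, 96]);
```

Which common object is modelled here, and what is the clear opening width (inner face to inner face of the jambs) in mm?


A door frame. The clear opening width is 708 mm.

Two 2034 mm tall posts with a header on top — a door frame. The left jamb is 81 mm wide at x = 0; the right jamb starts at x = 789. The clear opening is 789 − 81 = 708 mm.


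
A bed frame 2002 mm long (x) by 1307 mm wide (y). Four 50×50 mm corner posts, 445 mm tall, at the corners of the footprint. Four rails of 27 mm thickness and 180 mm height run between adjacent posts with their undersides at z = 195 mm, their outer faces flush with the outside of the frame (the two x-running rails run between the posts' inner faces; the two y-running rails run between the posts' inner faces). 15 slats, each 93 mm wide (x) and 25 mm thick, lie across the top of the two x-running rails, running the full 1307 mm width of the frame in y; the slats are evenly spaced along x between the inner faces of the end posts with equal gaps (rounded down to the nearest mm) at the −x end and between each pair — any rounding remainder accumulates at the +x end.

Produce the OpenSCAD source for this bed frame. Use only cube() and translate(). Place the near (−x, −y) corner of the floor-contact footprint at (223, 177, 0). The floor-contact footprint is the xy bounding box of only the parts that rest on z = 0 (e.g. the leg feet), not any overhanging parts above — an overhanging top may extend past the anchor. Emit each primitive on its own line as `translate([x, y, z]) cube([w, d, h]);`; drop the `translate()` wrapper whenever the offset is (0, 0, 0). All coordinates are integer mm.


translate([223, 177, 0]) cube([50, 50, 445]);
translate([223, 1434, 0]) cube([50, 50, 445]);
translate([2175, 177, 0]) cube([50, 50, 445]);
translate([2175, 1434, 0]) cube([50, 50, 445]);
translate([273, 177, 195]) cube([1902, 27, 180]);
translate([273, 1457, 195]) cube([1902, 27, 180]);
translate([223, 227, 195]) cube([27, 1207, 180]);
translate([2198, 227, 195]) cube([27, 1207, 180]);
translate([304, 177, 375]) cube([93, 1307, 25]);
translate([428, 177, 375]) cube([93, 1307, 25]);
translate([552, 177, 375]) cube([93, 1307, 25]);
translate([676, 177, 375]) cube([93, 1307, 25]);
translate([800, 177, 375]) cube([93, 1307, 25]);
translate([924, 177, 375]) cube([93, 1307, 25]);
translate([1048, 177, 375]) cube([93, 1307, 25]);
translate([1172, 177, 375]) cube([93, 1307, 25]);
translate([1296, 177, 375]) cube([93, 1307, 25]);
translate([1420, 177, 375]) cube([93, 1307, 25]);
translate([1544, 177, 375]) cube([93, 1307, 25]);
translate([1668, 177, 375]) cube([93, 1307, 25]);
translate([1792, 177, 375]) cube([93, 1307, 25]);
translate([1916, 177, 375]) cube([93, 1307, 25]);
translate([2040, 177, 375]) cube([93, 1307, 25]);


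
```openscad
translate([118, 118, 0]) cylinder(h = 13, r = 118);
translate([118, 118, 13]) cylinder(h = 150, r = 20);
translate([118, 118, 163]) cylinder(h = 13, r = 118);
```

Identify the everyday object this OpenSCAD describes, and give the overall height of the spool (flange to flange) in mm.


A spool. The overall height is 176 mm.

Three coaxial cylinders, large–small–large — a spool. Two 13 mm flanges and a 150 mm core give 13 + 150 + 13 = 176 mm.


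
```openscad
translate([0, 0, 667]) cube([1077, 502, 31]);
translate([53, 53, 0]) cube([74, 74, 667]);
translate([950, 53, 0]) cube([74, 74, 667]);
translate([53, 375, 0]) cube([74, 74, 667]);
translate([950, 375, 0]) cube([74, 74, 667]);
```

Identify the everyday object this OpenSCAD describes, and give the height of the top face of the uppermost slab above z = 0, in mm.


A table. The table height is 698 mm.

A 1077×502×31 slab sits at z = 667 on four 74 mm square posts — a table. The top surface is at 667 + 31 = 698 mm.


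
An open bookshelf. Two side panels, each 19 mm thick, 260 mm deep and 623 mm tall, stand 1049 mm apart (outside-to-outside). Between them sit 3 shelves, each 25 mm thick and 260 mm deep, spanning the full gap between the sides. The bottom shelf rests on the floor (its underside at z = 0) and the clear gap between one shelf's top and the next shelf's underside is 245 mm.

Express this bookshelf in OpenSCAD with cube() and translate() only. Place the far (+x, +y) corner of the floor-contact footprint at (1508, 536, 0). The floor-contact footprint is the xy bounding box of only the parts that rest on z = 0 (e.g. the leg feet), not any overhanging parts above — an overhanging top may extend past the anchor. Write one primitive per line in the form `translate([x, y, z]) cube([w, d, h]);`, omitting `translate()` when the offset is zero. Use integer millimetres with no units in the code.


translate([459, 276, 0]) cube([19, 260, 623]);
translate([1489, 276, 0]) cube([19, 260, 623]);
translate([478, 276, 0]) cube([1011, 260, 25]);
translate([478, 276, 270]) cube([1011, 260, 25]);
translate([478, 276, 540]) cube([1011, 260, 25]);


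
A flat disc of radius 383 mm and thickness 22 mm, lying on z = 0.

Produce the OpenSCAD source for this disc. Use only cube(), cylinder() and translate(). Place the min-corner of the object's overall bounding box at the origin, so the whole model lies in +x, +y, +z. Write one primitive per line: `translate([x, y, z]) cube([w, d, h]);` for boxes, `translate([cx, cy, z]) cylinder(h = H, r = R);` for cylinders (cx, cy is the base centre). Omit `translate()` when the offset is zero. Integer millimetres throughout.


translate([383, 383, 0]) cylinder(h = 22, r = 383);


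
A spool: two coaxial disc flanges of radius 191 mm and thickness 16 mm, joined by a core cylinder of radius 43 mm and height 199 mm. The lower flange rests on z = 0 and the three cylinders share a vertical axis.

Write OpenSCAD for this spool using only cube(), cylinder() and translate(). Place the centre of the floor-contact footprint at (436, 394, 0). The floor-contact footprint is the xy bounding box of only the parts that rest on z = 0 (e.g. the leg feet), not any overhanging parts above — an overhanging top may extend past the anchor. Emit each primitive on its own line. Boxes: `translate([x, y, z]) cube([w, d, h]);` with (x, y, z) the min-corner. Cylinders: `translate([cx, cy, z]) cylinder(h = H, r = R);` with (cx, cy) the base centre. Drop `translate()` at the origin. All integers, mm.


translate([436, 394, 0]) cylinder(h = 16, r = 191);
translate([436, 394, 16]) cylinder(h = 199, r = 43);
translate([436, 394, 215]) cylinder(h = 16, r = 191);


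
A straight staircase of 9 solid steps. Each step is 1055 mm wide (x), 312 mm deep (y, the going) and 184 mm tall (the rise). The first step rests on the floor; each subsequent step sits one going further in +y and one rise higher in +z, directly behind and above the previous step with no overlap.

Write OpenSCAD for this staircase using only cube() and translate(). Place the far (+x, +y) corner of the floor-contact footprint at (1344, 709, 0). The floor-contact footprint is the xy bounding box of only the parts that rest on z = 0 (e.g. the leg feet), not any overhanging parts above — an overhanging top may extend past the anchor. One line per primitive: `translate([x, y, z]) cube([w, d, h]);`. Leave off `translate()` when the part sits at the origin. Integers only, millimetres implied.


translate([289, 397, 0]) cube([1055, 312, 184]);
translate([289, 709, 184]) cube([1055, 312, 184]);
translate([289, 1021, 368]) cube([1055, 312, 184]);
translate([289, 1333, 552]) cube([1055, 312, 184]);
translate([289, 1645, 736]) cube([1055, 312, 184]);
translate([289, 1957, 920]) cube([1055, 312, 184]);
translate([289, 2269, 1104]) cube([1055, 312, 184]);
translate([289, 2581, 1288]) cube([1055, 312, 184]);
translate([289, 2893, 1472]) cube([1055, 312, 184]);


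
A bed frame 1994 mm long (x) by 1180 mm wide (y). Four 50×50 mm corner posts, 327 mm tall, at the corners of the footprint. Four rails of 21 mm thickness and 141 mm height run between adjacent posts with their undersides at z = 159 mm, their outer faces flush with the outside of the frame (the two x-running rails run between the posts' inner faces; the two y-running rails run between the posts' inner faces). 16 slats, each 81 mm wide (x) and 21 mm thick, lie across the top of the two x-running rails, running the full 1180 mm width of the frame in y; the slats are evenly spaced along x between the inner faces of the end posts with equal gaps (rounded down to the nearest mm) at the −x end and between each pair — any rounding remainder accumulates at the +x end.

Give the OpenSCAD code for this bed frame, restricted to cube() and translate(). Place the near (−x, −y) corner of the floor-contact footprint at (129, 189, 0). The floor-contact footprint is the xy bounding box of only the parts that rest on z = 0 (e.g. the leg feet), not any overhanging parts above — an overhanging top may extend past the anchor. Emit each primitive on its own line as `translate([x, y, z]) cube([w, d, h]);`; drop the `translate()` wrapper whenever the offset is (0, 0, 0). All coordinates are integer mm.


// slat z = rail_z + rail_h = 159 + 141 = 300
// slat gap = ⌊(1894 − 16·81) / 17⌋ = 35
translate([129, 189, 0]) cube([50, 50, 327]);
translate([129, 1319, 0]) cube([50, 50, 327]);
translate([2073, 189, 0]) cube([50, 50, 327]);
translate([2073, 1319, 0]) cube([50, 50, 327]);
translate([179, 189, 159]) cube([1894, 21, 141]);
translate([179, 1348, 159]) cube([1894, 21, 141]);
translate([129, 239, 159]) cube([21, 1080, 141]);
translate([2102, 239, 159]) cube([21, 1080, 141]);
translate([214, 189, 300]) cube([81, 1180, 21]);
translate([330, 189, 300]) cube([81, 1180, 21]);
translate([446, 189, 300]) cube([81, 1180, 21]);
translate([562, 189, 300]) cube([81, 1180, 21]);
translate([678, 189, 300]) cube([81, 1180, 21]);
translate([794, 189, 300]) cube([81, 1180, 21]);
translate([910, 189, 300]) cube([81, 1180, 21]);
translate([1026, 189, 300]) cube([81, 1180, 21]);
translate([1142, 189, 300]) cube([81, 1180, 21]);
translate([1258, 189, 300]) cube([81, 1180, 21]);
translate([1374, 189, 300]) cube([81, 1180, 21]);
translate([1490, 189, 300]) cube([81, 1180, 21]);
translate([1606, 189, 300]) cube([81, 1180, 21]);
translate([1722, 189, 300]) cube([81, 1180, 21]);
translate([1838, 189, 300]) cube([81, 1180, 21]);
translate([1954, 189, 300]) cube([81, 1180, 21]);


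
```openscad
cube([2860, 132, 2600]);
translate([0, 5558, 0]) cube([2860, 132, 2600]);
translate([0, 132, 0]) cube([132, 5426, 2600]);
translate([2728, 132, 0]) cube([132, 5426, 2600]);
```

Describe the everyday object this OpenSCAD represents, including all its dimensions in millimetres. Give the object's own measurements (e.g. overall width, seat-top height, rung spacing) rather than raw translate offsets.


The wall frame of a small rectangular building: four walls, each 2600 mm tall and 132 mm thick, enclosing a footprint 2860 mm (x) by 5690 mm (y) outside-to-outside, with no floor or roof. The front and back walls (the −y and +y sides) span the full width; the two side walls fit between them.


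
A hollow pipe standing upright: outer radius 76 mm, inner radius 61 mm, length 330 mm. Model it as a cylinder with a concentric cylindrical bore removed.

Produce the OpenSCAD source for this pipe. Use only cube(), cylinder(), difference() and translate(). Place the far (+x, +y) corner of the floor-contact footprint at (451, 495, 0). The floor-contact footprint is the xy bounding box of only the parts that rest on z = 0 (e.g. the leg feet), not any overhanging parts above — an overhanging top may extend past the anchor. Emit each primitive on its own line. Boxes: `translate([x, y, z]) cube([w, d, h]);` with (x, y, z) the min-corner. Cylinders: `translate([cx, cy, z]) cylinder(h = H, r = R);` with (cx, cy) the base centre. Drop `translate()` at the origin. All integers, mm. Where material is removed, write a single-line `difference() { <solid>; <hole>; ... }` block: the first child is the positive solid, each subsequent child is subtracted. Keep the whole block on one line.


difference() { translate([375, 419, 0]) cylinder(h = 330, r = 76); translate([375, 419, 0]) cylinder(h = 330, r = 61); }


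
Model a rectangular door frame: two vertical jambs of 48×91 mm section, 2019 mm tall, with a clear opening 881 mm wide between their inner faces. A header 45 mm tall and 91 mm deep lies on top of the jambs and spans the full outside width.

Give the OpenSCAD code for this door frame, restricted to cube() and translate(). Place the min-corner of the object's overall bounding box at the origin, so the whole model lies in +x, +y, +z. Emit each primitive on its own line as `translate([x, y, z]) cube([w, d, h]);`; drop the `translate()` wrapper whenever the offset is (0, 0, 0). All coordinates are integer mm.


cube([48, 91, 2019]);
translate([929, 0, 0]) cube([48, 91, 2019]);
translate([0, 0, 2019]) cube([977, 91, 45]);


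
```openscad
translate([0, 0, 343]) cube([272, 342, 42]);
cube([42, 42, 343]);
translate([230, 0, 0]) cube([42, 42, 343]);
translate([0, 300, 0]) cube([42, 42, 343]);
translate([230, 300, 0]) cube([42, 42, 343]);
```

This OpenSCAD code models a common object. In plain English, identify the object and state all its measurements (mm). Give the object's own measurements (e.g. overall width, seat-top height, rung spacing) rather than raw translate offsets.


A simple wooden stool: a rectangular seat 272 mm (x) by 342 mm (y), 42 mm thick, top face at z = 385 mm, on four square legs, each 42×42 mm in cross-section. The legs rest on z = 0, each flush with a corner of the seat.


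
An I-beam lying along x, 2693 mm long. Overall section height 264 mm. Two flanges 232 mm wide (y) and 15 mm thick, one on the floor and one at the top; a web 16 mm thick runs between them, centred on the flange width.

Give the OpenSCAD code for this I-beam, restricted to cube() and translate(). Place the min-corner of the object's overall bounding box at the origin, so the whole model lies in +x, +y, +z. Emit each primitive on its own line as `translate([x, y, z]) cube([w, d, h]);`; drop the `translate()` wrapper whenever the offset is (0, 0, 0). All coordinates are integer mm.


cube([2693, 232, 15]);
translate([0, 108, 15]) cube([2693, 16, 234]);
translate([0, 0, 249]) cube([2693, 232, 15]);


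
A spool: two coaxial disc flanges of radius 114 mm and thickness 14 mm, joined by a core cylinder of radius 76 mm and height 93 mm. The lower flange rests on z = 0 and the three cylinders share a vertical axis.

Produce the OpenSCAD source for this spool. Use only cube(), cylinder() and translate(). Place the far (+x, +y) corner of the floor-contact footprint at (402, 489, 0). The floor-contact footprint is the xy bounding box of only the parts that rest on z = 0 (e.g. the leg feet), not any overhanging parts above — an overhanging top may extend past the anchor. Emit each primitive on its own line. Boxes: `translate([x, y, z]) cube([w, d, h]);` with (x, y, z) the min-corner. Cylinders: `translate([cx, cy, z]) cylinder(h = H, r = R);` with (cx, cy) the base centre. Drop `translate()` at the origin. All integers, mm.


translate([288, 375, 0]) cylinder(h = 14, r = 114);
translate([288, 375, 14]) cylinder(h = 93, r = 76);
translate([288, 375, 107]) cylinder(h = 14, r = 114);


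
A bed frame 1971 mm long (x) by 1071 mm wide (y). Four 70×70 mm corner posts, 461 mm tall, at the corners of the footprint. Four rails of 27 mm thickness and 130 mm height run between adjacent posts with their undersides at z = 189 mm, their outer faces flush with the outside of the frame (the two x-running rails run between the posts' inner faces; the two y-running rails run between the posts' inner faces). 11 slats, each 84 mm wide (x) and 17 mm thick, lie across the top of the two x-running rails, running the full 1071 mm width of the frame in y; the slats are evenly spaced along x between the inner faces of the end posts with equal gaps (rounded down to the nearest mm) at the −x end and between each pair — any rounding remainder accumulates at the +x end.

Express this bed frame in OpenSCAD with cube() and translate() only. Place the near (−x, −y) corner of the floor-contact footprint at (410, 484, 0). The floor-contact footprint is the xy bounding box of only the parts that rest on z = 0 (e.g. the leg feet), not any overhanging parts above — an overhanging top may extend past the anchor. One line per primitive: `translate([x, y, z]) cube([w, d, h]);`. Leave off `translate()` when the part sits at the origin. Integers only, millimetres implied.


translate([410, 484, 0]) cube([70, 70, 461]);
translate([410, 1485, 0]) cube([70, 70, 461]);
translate([2311, 484, 0]) cube([70, 70, 461]);
translate([2311, 1485, 0]) cube([70, 70, 461]);
translate([480, 484, 189]) cube([1831, 27, 130]);
translate([480, 1528, 189]) cube([1831, 27, 130]);
translate([410, 554, 189]) cube([27, 931, 130]);
translate([2354, 554, 189]) cube([27, 931, 130]);
translate([555, 484, 319]) cube([84, 1071, 17]);
translate([714, 484, 319]) cube([84, 1071, 17]);
translate([873, 484, 319]) cube([84, 1071, 17]);
translate([1032, 484, 319]) cube([84, 1071, 17]);
translate([1191, 484, 319]) cube([84, 1071, 17]);
translate([1350, 484, 319]) cube([84, 1071, 17]);
translate([1509, 484, 319]) cube([84, 1071, 17]);
translate([1668, 484, 319]) cube([84, 1071, 17]);
translate([1827, 484, 319]) cube([84, 1071, 17]);
translate([1986, 484, 319]) cube([84, 1071, 17]);
translate([2145, 484, 319]) cube([84, 1071, 17]);


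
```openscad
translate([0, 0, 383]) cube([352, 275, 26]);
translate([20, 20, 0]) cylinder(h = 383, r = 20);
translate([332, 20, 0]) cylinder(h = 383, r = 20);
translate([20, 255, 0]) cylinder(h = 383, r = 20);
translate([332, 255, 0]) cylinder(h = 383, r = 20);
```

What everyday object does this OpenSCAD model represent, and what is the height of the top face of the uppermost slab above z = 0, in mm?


A stool. The seat height is 409 mm.

A 352×275×26 slab at z = 383 on four corner cylinders — a stool. The seat top is 383 + 26 = 409 mm.


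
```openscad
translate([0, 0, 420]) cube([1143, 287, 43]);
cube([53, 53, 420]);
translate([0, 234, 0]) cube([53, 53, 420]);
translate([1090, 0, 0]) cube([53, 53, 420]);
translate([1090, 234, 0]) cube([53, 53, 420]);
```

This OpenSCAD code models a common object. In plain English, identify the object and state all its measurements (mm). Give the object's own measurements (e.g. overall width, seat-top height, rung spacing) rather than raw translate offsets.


A long wooden bench with a 1143 mm (x) × 287 mm (y) seat, 43 mm thick, its top surface 463 mm above the floor. Four 53 mm square legs at the seat corners, flush with the edges, run from z = 0 to the seat underside.


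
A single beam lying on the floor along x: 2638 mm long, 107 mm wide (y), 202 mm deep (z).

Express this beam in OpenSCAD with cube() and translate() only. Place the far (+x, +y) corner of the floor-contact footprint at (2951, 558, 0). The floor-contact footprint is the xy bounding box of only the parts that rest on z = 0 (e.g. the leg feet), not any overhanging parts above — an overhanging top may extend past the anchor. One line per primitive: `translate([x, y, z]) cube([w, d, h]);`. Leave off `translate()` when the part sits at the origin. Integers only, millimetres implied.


translate([313, 451, 0]) cube([2638, 107, 202]);


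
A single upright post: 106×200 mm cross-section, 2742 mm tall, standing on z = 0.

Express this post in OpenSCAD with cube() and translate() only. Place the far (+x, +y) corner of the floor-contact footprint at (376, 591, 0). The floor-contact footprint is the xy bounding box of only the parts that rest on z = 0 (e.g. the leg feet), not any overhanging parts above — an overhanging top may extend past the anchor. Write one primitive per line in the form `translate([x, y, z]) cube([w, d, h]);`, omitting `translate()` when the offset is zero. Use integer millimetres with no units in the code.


translate([270, 391, 0]) cube([106, 200, 2742]);


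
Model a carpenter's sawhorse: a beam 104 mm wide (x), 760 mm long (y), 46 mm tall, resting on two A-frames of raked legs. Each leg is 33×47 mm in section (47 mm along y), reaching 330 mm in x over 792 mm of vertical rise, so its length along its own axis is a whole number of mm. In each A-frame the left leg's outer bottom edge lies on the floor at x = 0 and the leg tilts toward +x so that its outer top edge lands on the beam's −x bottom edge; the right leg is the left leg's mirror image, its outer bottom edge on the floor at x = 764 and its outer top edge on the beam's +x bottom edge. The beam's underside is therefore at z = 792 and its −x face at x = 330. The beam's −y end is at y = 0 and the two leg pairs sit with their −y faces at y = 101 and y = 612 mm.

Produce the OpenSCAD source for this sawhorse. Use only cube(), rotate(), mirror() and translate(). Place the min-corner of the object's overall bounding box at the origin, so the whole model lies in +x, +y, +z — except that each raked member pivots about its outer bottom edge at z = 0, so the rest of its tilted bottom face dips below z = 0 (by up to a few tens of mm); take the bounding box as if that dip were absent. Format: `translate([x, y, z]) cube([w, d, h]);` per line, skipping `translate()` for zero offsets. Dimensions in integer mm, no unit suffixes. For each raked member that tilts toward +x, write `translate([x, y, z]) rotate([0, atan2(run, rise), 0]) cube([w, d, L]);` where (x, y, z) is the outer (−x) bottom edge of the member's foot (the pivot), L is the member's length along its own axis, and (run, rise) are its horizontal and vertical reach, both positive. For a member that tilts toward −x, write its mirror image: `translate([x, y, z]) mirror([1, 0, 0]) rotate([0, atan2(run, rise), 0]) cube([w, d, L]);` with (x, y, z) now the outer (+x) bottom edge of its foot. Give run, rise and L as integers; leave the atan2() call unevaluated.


// leg length = √(330² + 792²) = 858
// right-leg outer foot x = 2·330 + 104 = 764
// beam min-corner = (330, 0, 792)
translate([330, 0, 792]) cube([104, 760, 46]);
translate([0, 101, 0]) rotate([0, atan2(330, 792), 0]) cube([33, 47, 858]);
translate([764, 101, 0]) mirror([1, 0, 0]) rotate([0, atan2(330, 792), 0]) cube([33, 47, 858]);
translate([0, 612, 0]) rotate([0, atan2(330, 792), 0]) cube([33, 47, 858]);
translate([764, 612, 0]) mirror([1, 0, 0]) rotate([0, atan2(330, 792), 0]) cube([33, 47, 858]);


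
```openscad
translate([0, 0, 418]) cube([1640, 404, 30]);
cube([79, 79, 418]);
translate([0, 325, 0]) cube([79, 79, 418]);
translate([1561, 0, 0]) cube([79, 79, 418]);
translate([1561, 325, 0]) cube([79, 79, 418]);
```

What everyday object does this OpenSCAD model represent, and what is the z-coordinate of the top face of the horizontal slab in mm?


A bench. The seat-top height is 448 mm.

A long slab on four corner posts — a bench. The slab sits at z = 418 with thickness 30, so the top is 418 + 30 = 448 mm.


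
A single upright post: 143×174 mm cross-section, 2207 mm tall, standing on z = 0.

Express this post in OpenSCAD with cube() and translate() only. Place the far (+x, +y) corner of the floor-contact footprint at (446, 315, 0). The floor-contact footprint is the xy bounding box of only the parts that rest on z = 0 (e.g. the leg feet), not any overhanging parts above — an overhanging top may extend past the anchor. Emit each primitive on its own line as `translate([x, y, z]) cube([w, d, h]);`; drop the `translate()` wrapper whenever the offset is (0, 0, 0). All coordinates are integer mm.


translate([303, 141, 0]) cube([143, 174, 2207]);


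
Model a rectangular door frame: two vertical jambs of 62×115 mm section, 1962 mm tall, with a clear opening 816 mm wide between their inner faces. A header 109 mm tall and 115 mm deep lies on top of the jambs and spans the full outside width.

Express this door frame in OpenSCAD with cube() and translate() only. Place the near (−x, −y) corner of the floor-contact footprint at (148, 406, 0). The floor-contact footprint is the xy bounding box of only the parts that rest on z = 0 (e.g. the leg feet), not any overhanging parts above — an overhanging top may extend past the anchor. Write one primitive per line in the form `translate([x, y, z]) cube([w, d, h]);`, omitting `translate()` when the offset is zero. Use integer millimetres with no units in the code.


translate([148, 406, 0]) cube([62, 115, 1962]);
translate([1026, 406, 0]) cube([62, 115, 1962]);
translate([148, 406, 1962]) cube([940, 115, 109]);


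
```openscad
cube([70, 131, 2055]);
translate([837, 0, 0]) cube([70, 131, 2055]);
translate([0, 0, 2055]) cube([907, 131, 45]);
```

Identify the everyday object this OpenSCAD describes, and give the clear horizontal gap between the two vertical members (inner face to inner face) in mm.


A door frame. The clear opening width is 767 mm.

Two 2055 mm tall posts with a header on top — a door frame. The left jamb is 70 mm wide at x = 0; the right jamb starts at x = 837. The clear opening is 837 − 70 = 767 mm.


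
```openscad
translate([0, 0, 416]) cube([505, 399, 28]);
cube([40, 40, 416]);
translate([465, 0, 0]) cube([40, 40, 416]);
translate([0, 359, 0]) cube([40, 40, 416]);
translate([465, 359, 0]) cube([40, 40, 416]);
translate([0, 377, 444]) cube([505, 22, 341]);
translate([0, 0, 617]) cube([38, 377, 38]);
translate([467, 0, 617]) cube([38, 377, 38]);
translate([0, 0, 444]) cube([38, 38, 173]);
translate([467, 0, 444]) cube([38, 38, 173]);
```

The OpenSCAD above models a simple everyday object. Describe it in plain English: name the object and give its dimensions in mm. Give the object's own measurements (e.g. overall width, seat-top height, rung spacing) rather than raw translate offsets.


A chair. The seat is a 505×399×28 mm slab with its top at z = 444 mm, on four 40×40 mm corner legs (flush with the seat edges, standing on z = 0). A flat backrest 22 mm thick, 341 mm tall, spans the full seat width and rises from the seat top along its +y edge, rear face flush with the rear of the seat. Two armrests of 38×38 mm section run along each side from the seat's front edge to the front of the backrest, top faces 211 mm above the seat top and outer faces flush with the seat's x-edges; a 38×38 mm post under the front of each armrest stands on the seat at the front corner.


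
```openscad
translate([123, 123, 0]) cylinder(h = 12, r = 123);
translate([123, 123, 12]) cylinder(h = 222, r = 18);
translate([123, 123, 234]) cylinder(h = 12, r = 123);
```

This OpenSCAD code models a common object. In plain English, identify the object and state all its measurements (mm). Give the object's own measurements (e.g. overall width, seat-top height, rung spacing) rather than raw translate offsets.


A spool: two coaxial disc flanges of radius 123 mm and thickness 12 mm, joined by a core cylinder of radius 18 mm and height 222 mm. The lower flange rests on z = 0 and the three cylinders share a vertical axis.


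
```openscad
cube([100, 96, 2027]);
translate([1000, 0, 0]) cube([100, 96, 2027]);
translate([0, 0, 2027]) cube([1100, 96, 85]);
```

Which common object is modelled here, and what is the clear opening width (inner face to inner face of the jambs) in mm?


A door frame. The clear opening width is 900 mm.

Two 2027 mm tall posts with a header on top — a door frame. The left jamb is 100 mm wide at x = 0; the right jamb starts at x = 1000. The clear opening is 1000 − 100 = 900 mm.


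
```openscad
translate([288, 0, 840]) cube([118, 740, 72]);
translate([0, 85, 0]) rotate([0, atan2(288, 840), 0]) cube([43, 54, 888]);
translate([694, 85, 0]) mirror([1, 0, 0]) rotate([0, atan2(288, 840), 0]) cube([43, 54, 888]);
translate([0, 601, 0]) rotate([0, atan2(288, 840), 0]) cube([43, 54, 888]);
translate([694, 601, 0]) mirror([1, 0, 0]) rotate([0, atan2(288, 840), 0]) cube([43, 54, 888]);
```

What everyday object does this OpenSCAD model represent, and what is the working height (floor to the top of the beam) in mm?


A sawhorse. The overall height is 912 mm.

A beam across two mirrored pairs of raked legs — a sawhorse. The beam's underside is at z = 840 (matching the legs' vertical rise in atan2(288, 840)) and the beam is 72 mm tall, so its top is at 840 + 72 = 912 mm. The raked legs top out at the beam's underside, so that is the highest point.


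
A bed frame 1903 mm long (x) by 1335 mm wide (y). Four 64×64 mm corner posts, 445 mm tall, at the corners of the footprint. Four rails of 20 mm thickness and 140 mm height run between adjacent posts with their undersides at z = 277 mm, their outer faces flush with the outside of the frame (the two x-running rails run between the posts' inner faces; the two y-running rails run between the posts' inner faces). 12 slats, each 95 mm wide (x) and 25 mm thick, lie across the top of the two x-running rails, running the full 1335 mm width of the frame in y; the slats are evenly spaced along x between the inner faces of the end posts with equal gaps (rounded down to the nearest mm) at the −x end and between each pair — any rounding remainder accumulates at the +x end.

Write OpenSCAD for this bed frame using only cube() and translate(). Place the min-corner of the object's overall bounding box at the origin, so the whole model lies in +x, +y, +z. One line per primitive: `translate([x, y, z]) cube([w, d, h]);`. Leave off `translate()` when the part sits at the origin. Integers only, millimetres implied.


// slat z = rail_z + rail_h = 277 + 140 = 417
// slat gap = ⌊(1775 − 12·95) / 13⌋ = 48
cube([64, 64, 445]);
translate([0, 1271, 0]) cube([64, 64, 445]);
translate([1839, 0, 0]) cube([64, 64, 445]);
translate([1839, 1271, 0]) cube([64, 64, 445]);
translate([64, 0, 277]) cube([1775, 20, 140]);
translate([64, 1315, 277]) cube([1775, 20, 140]);
translate([0, 64, 277]) cube([20, 1207, 140]);
translate([1883, 64, 277]) cube([20, 1207, 140]);
translate([112, 0, 417]) cube([95, 1335, 25]);
translate([255, 0, 417]) cube([95, 1335, 25]);
translate([398, 0, 417]) cube([95, 1335, 25]);
translate([541, 0, 417]) cube([95, 1335, 25]);
translate([684, 0, 417]) cube([95, 1335, 25]);
translate([827, 0, 417]) cube([95, 1335, 25]);
translate([970, 0, 417]) cube([95, 1335, 25]);
translate([1113, 0, 417]) cube([95, 1335, 25]);
translate([1256, 0, 417]) cube([95, 1335, 25]);
translate([1399, 0, 417]) cube([95, 1335, 25]);
translate([1542, 0, 417]) cube([95, 1335, 25]);
translate([1685, 0, 417]) cube([95, 1335, 25]);
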